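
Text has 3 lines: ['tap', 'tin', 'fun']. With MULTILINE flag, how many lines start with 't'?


With MULTILINE flag, ^ matches the start of each line.
Lines: ['tap', 'tin', 'fun']
Checking which lines start with 't':
  Line 1: 'tap' -> MATCH
  Line 2: 'tin' -> MATCH
  Line 3: 'fun' -> no
Matching lines: ['tap', 'tin']
Count: 2

2


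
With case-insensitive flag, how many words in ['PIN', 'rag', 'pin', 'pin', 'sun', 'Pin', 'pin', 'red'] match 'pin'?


Case-insensitive matching: compare each word's lowercase form to 'pin'.
  'PIN' -> lower='pin' -> MATCH
  'rag' -> lower='rag' -> no
  'pin' -> lower='pin' -> MATCH
  'pin' -> lower='pin' -> MATCH
  'sun' -> lower='sun' -> no
  'Pin' -> lower='pin' -> MATCH
  'pin' -> lower='pin' -> MATCH
  'red' -> lower='red' -> no
Matches: ['PIN', 'pin', 'pin', 'Pin', 'pin']
Count: 5

5


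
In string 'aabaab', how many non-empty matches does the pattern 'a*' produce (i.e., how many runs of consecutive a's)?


Pattern 'a*' matches zero or more a's. We want non-empty runs of consecutive a's.
String: 'aabaab'
Walking through the string to find runs of a's:
  Run 1: positions 0-1 -> 'aa'
  Run 2: positions 3-4 -> 'aa'
Non-empty runs found: ['aa', 'aa']
Count: 2

2


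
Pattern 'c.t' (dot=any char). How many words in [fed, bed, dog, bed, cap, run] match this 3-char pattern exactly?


Pattern 'c.t' means: starts with 'c', any single char, ends with 't'.
Checking each word (must be exactly 3 chars):
  'fed' (len=3): no
  'bed' (len=3): no
  'dog' (len=3): no
  'bed' (len=3): no
  'cap' (len=3): no
  'run' (len=3): no
Matching words: []
Total: 0

0


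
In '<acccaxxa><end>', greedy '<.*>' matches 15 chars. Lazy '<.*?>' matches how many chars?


Greedy '<.*>' tries to match as MUCH as possible.
Lazy '<.*?>' tries to match as LITTLE as possible.

String: '<acccaxxa><end>'
Greedy '<.*>' starts at first '<' and extends to the LAST '>': '<acccaxxa><end>' (15 chars)
Lazy '<.*?>' starts at first '<' and stops at the FIRST '>': '<acccaxxa>' (10 chars)

10


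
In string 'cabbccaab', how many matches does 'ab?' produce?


Pattern 'ab?' matches 'a' optionally followed by 'b'.
String: 'cabbccaab'
Scanning left to right for 'a' then checking next char:
  Match 1: 'ab' (a followed by b)
  Match 2: 'a' (a not followed by b)
  Match 3: 'ab' (a followed by b)
Total matches: 3

3


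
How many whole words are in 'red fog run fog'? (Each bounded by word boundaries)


Word boundaries (\b) mark the start/end of each word.
Text: 'red fog run fog'
Splitting by whitespace:
  Word 1: 'red'
  Word 2: 'fog'
  Word 3: 'run'
  Word 4: 'fog'
Total whole words: 4

4


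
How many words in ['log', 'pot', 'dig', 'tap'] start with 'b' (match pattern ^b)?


Pattern ^b anchors to start of word. Check which words begin with 'b':
  'log' -> no
  'pot' -> no
  'dig' -> no
  'tap' -> no
Matching words: []
Count: 0

0


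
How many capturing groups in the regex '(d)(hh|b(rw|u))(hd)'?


To count capturing groups, count each '(' that starts a group.
Pattern: '(d)(hh|b(rw|u))(hd)'
Walking through the pattern:
  Position 0: '(' -> group #1
  Position 3: '(' -> group #2
  Position 8: '(' -> group #3
  Position 15: '(' -> group #4
Total capturing groups: 4

4


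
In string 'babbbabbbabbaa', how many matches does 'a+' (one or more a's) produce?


Pattern 'a+' matches one or more consecutive a's.
String: 'babbbabbbabbaa'
Scanning for runs of a:
  Match 1: 'a' (length 1)
  Match 2: 'a' (length 1)
  Match 3: 'a' (length 1)
  Match 4: 'aa' (length 2)
Total matches: 4

4


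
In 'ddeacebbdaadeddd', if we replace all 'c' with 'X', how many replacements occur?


re.sub('c', 'X', text) replaces every occurrence of 'c' with 'X'.
Text: 'ddeacebbdaadeddd'
Scanning for 'c':
  pos 4: 'c' -> replacement #1
Total replacements: 1

1


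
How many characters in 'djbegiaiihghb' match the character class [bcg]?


Character class [bcg] matches any of: {b, c, g}
Scanning string 'djbegiaiihghb' character by character:
  pos 0: 'd' -> no
  pos 1: 'j' -> no
  pos 2: 'b' -> MATCH
  pos 3: 'e' -> no
  pos 4: 'g' -> MATCH
  pos 5: 'i' -> no
  pos 6: 'a' -> no
  pos 7: 'i' -> no
  pos 8: 'i' -> no
  pos 9: 'h' -> no
  pos 10: 'g' -> MATCH
  pos 11: 'h' -> no
  pos 12: 'b' -> MATCH
Total matches: 4

4


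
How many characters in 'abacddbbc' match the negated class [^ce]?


Negated class [^ce] matches any char NOT in {c, e}
Scanning 'abacddbbc':
  pos 0: 'a' -> MATCH
  pos 1: 'b' -> MATCH
  pos 2: 'a' -> MATCH
  pos 3: 'c' -> no (excluded)
  pos 4: 'd' -> MATCH
  pos 5: 'd' -> MATCH
  pos 6: 'b' -> MATCH
  pos 7: 'b' -> MATCH
  pos 8: 'c' -> no (excluded)
Total matches: 7

7


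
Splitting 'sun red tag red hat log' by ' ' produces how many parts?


Splitting by ' ' breaks the string at each occurrence of the separator.
Text: 'sun red tag red hat log'
Parts after split:
  Part 1: 'sun'
  Part 2: 'red'
  Part 3: 'tag'
  Part 4: 'red'
  Part 5: 'hat'
  Part 6: 'log'
Total parts: 6

6


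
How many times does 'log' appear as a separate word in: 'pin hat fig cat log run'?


Scanning each word for exact match 'log':
  Word 1: 'pin' -> no
  Word 2: 'hat' -> no
  Word 3: 'fig' -> no
  Word 4: 'cat' -> no
  Word 5: 'log' -> MATCH
  Word 6: 'run' -> no
Total matches: 1

1


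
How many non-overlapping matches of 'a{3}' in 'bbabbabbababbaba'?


Pattern 'a{3}' matches exactly 3 consecutive a's (greedy, non-overlapping).
String: 'bbabbabbababbaba'
Scanning for runs of a's:
  Run at pos 2: 'a' (length 1) -> 0 match(es)
  Run at pos 5: 'a' (length 1) -> 0 match(es)
  Run at pos 8: 'a' (length 1) -> 0 match(es)
  Run at pos 10: 'a' (length 1) -> 0 match(es)
  Run at pos 13: 'a' (length 1) -> 0 match(es)
  Run at pos 15: 'a' (length 1) -> 0 match(es)
Matches found: []
Total: 0

0


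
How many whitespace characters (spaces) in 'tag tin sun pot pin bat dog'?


\s matches whitespace characters (spaces, tabs, etc.).
Text: 'tag tin sun pot pin bat dog'
This text has 7 words separated by spaces.
Number of spaces = number of words - 1 = 7 - 1 = 6

6


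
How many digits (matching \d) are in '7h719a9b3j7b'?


\d matches any digit 0-9.
Scanning '7h719a9b3j7b':
  pos 0: '7' -> DIGIT
  pos 2: '7' -> DIGIT
  pos 3: '1' -> DIGIT
  pos 4: '9' -> DIGIT
  pos 6: '9' -> DIGIT
  pos 8: '3' -> DIGIT
  pos 10: '7' -> DIGIT
Digits found: ['7', '7', '1', '9', '9', '3', '7']
Total: 7

7


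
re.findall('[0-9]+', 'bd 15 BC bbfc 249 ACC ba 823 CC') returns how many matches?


Pattern '[0-9]+' finds one or more digits.
Text: 'bd 15 BC bbfc 249 ACC ba 823 CC'
Scanning for matches:
  Match 1: '15'
  Match 2: '249'
  Match 3: '823'
Total matches: 3

3


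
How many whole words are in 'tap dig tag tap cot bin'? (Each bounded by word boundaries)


Word boundaries (\b) mark the start/end of each word.
Text: 'tap dig tag tap cot bin'
Splitting by whitespace:
  Word 1: 'tap'
  Word 2: 'dig'
  Word 3: 'tag'
  Word 4: 'tap'
  Word 5: 'cot'
  Word 6: 'bin'
Total whole words: 6

6


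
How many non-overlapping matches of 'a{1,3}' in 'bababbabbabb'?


Pattern 'a{1,3}' matches between 1 and 3 consecutive a's (greedy).
String: 'bababbabbabb'
Finding runs of a's and applying greedy matching:
  Run at pos 1: 'a' (length 1)
  Run at pos 3: 'a' (length 1)
  Run at pos 6: 'a' (length 1)
  Run at pos 9: 'a' (length 1)
Matches: ['a', 'a', 'a', 'a']
Count: 4

4


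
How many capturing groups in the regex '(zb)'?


To count capturing groups, count each '(' that starts a group.
Pattern: '(zb)'
Walking through the pattern:
  Position 0: '(' -> group #1
Total capturing groups: 1

1


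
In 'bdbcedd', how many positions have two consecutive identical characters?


Looking for consecutive identical characters in 'bdbcedd':
  pos 0-1: 'b' vs 'd' -> different
  pos 1-2: 'd' vs 'b' -> different
  pos 2-3: 'b' vs 'c' -> different
  pos 3-4: 'c' vs 'e' -> different
  pos 4-5: 'e' vs 'd' -> different
  pos 5-6: 'd' vs 'd' -> MATCH ('dd')
Consecutive identical pairs: ['dd']
Count: 1

1


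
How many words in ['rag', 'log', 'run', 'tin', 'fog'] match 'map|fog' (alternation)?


Alternation 'map|fog' matches either 'map' or 'fog'.
Checking each word:
  'rag' -> no
  'log' -> no
  'run' -> no
  'tin' -> no
  'fog' -> MATCH
Matches: ['fog']
Count: 1

1


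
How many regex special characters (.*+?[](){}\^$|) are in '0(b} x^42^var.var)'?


Regex special characters are: . * + ? [ ] ( ) { } \ ^ $ |
Scanning '0(b} x^42^var.var)':
  pos 1: '(' -> SPECIAL
  pos 3: '}' -> SPECIAL
  pos 6: '^' -> SPECIAL
  pos 9: '^' -> SPECIAL
  pos 13: '.' -> SPECIAL
  pos 17: ')' -> SPECIAL
Special chars found: ['(', '}', '^', '^', '.', ')']
Total: 6

6


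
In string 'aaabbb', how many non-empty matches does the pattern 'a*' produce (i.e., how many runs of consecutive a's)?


Pattern 'a*' matches zero or more a's. We want non-empty runs of consecutive a's.
String: 'aaabbb'
Walking through the string to find runs of a's:
  Run 1: positions 0-2 -> 'aaa'
Non-empty runs found: ['aaa']
Count: 1

1


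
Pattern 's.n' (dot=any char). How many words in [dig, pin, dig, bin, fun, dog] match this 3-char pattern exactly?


Pattern 's.n' means: starts with 's', any single char, ends with 'n'.
Checking each word (must be exactly 3 chars):
  'dig' (len=3): no
  'pin' (len=3): no
  'dig' (len=3): no
  'bin' (len=3): no
  'fun' (len=3): no
  'dog' (len=3): no
Matching words: []
Total: 0

0


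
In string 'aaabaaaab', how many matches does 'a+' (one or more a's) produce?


Pattern 'a+' matches one or more consecutive a's.
String: 'aaabaaaab'
Scanning for runs of a:
  Match 1: 'aaa' (length 3)
  Match 2: 'aaaa' (length 4)
Total matches: 2

2


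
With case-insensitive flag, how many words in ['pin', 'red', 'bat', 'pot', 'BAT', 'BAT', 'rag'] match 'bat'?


Case-insensitive matching: compare each word's lowercase form to 'bat'.
  'pin' -> lower='pin' -> no
  'red' -> lower='red' -> no
  'bat' -> lower='bat' -> MATCH
  'pot' -> lower='pot' -> no
  'BAT' -> lower='bat' -> MATCH
  'BAT' -> lower='bat' -> MATCH
  'rag' -> lower='rag' -> no
Matches: ['bat', 'BAT', 'BAT']
Count: 3

3


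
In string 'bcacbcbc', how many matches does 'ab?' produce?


Pattern 'ab?' matches 'a' optionally followed by 'b'.
String: 'bcacbcbc'
Scanning left to right for 'a' then checking next char:
  Match 1: 'a' (a not followed by b)
Total matches: 1

1


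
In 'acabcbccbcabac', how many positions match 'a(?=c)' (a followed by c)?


Lookahead 'a(?=c)' matches 'a' only when followed by 'c'.
String: 'acabcbccbcabac'
Checking each position where char is 'a':
  pos 0: 'a' -> MATCH (next='c')
  pos 2: 'a' -> no (next='b')
  pos 10: 'a' -> no (next='b')
  pos 12: 'a' -> MATCH (next='c')
Matching positions: [0, 12]
Count: 2

2


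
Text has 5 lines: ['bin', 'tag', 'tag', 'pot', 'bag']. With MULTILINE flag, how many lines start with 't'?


With MULTILINE flag, ^ matches the start of each line.
Lines: ['bin', 'tag', 'tag', 'pot', 'bag']
Checking which lines start with 't':
  Line 1: 'bin' -> no
  Line 2: 'tag' -> MATCH
  Line 3: 'tag' -> MATCH
  Line 4: 'pot' -> no
  Line 5: 'bag' -> no
Matching lines: ['tag', 'tag']
Count: 2

2


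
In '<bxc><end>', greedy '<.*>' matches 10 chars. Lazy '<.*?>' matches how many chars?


Greedy '<.*>' tries to match as MUCH as possible.
Lazy '<.*?>' tries to match as LITTLE as possible.

String: '<bxc><end>'
Greedy '<.*>' starts at first '<' and extends to the LAST '>': '<bxc><end>' (10 chars)
Lazy '<.*?>' starts at first '<' and stops at the FIRST '>': '<bxc>' (5 chars)

5


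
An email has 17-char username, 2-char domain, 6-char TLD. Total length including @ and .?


An email address has format: username@domain.tld
Username length: 17
'@' character: 1
Domain length: 2
'.' character: 1
TLD length: 6
Total = 17 + 1 + 2 + 1 + 6 = 27

27


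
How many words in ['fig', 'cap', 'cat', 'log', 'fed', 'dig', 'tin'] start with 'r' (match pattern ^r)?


Pattern ^r anchors to start of word. Check which words begin with 'r':
  'fig' -> no
  'cap' -> no
  'cat' -> no
  'log' -> no
  'fed' -> no
  'dig' -> no
  'tin' -> no
Matching words: []
Count: 0

0


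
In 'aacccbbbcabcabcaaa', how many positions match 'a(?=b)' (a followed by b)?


Lookahead 'a(?=b)' matches 'a' only when followed by 'b'.
String: 'aacccbbbcabcabcaaa'
Checking each position where char is 'a':
  pos 0: 'a' -> no (next='a')
  pos 1: 'a' -> no (next='c')
  pos 9: 'a' -> MATCH (next='b')
  pos 12: 'a' -> MATCH (next='b')
  pos 15: 'a' -> no (next='a')
  pos 16: 'a' -> no (next='a')
Matching positions: [9, 12]
Count: 2

2


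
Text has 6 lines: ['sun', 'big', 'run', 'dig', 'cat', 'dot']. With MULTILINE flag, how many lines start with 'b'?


With MULTILINE flag, ^ matches the start of each line.
Lines: ['sun', 'big', 'run', 'dig', 'cat', 'dot']
Checking which lines start with 'b':
  Line 1: 'sun' -> no
  Line 2: 'big' -> MATCH
  Line 3: 'run' -> no
  Line 4: 'dig' -> no
  Line 5: 'cat' -> no
  Line 6: 'dot' -> no
Matching lines: ['big']
Count: 1

1


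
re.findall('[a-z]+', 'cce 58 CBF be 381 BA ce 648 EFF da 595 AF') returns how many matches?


Pattern '[a-z]+' finds one or more lowercase letters.
Text: 'cce 58 CBF be 381 BA ce 648 EFF da 595 AF'
Scanning for matches:
  Match 1: 'cce'
  Match 2: 'be'
  Match 3: 'ce'
  Match 4: 'da'
Total matches: 4

4


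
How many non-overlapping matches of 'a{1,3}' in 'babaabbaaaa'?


Pattern 'a{1,3}' matches between 1 and 3 consecutive a's (greedy).
String: 'babaabbaaaa'
Finding runs of a's and applying greedy matching:
  Run at pos 1: 'a' (length 1)
  Run at pos 3: 'aa' (length 2)
  Run at pos 7: 'aaaa' (length 4)
Matches: ['a', 'aa', 'aaa', 'a']
Count: 4

4


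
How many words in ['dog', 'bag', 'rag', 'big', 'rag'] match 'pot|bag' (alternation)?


Alternation 'pot|bag' matches either 'pot' or 'bag'.
Checking each word:
  'dog' -> no
  'bag' -> MATCH
  'rag' -> no
  'big' -> no
  'rag' -> no
Matches: ['bag']
Count: 1

1


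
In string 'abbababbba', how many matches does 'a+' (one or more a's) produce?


Pattern 'a+' matches one or more consecutive a's.
String: 'abbababbba'
Scanning for runs of a:
  Match 1: 'a' (length 1)
  Match 2: 'a' (length 1)
  Match 3: 'a' (length 1)
  Match 4: 'a' (length 1)
Total matches: 4

4


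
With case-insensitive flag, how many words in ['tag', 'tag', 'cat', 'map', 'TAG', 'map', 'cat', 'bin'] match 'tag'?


Case-insensitive matching: compare each word's lowercase form to 'tag'.
  'tag' -> lower='tag' -> MATCH
  'tag' -> lower='tag' -> MATCH
  'cat' -> lower='cat' -> no
  'map' -> lower='map' -> no
  'TAG' -> lower='tag' -> MATCH
  'map' -> lower='map' -> no
  'cat' -> lower='cat' -> no
  'bin' -> lower='bin' -> no
Matches: ['tag', 'tag', 'TAG']
Count: 3

3


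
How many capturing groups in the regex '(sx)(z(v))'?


To count capturing groups, count each '(' that starts a group.
Pattern: '(sx)(z(v))'
Walking through the pattern:
  Position 0: '(' -> group #1
  Position 4: '(' -> group #2
  Position 6: '(' -> group #3
Total capturing groups: 3

3


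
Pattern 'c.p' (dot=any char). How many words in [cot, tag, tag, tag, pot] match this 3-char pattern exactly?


Pattern 'c.p' means: starts with 'c', any single char, ends with 'p'.
Checking each word (must be exactly 3 chars):
  'cot' (len=3): no
  'tag' (len=3): no
  'tag' (len=3): no
  'tag' (len=3): no
  'pot' (len=3): no
Matching words: []
Total: 0

0


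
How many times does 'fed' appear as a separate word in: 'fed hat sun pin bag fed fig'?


Scanning each word for exact match 'fed':
  Word 1: 'fed' -> MATCH
  Word 2: 'hat' -> no
  Word 3: 'sun' -> no
  Word 4: 'pin' -> no
  Word 5: 'bag' -> no
  Word 6: 'fed' -> MATCH
  Word 7: 'fig' -> no
Total matches: 2

2


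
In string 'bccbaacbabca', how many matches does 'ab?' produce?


Pattern 'ab?' matches 'a' optionally followed by 'b'.
String: 'bccbaacbabca'
Scanning left to right for 'a' then checking next char:
  Match 1: 'a' (a not followed by b)
  Match 2: 'a' (a not followed by b)
  Match 3: 'ab' (a followed by b)
  Match 4: 'a' (a not followed by b)
Total matches: 4

4


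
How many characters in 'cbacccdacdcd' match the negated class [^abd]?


Negated class [^abd] matches any char NOT in {a, b, d}
Scanning 'cbacccdacdcd':
  pos 0: 'c' -> MATCH
  pos 1: 'b' -> no (excluded)
  pos 2: 'a' -> no (excluded)
  pos 3: 'c' -> MATCH
  pos 4: 'c' -> MATCH
  pos 5: 'c' -> MATCH
  pos 6: 'd' -> no (excluded)
  pos 7: 'a' -> no (excluded)
  pos 8: 'c' -> MATCH
  pos 9: 'd' -> no (excluded)
  pos 10: 'c' -> MATCH
  pos 11: 'd' -> no (excluded)
Total matches: 6

6


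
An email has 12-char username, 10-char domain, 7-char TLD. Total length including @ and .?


An email address has format: username@domain.tld
Username length: 12
'@' character: 1
Domain length: 10
'.' character: 1
TLD length: 7
Total = 12 + 1 + 10 + 1 + 7 = 31

31


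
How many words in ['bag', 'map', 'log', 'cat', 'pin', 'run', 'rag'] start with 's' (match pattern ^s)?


Pattern ^s anchors to start of word. Check which words begin with 's':
  'bag' -> no
  'map' -> no
  'log' -> no
  'cat' -> no
  'pin' -> no
  'run' -> no
  'rag' -> no
Matching words: []
Count: 0

0


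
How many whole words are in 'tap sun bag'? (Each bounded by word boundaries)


Word boundaries (\b) mark the start/end of each word.
Text: 'tap sun bag'
Splitting by whitespace:
  Word 1: 'tap'
  Word 2: 'sun'
  Word 3: 'bag'
Total whole words: 3

3


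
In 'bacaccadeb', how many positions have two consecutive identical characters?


Looking for consecutive identical characters in 'bacaccadeb':
  pos 0-1: 'b' vs 'a' -> different
  pos 1-2: 'a' vs 'c' -> different
  pos 2-3: 'c' vs 'a' -> different
  pos 3-4: 'a' vs 'c' -> different
  pos 4-5: 'c' vs 'c' -> MATCH ('cc')
  pos 5-6: 'c' vs 'a' -> different
  pos 6-7: 'a' vs 'd' -> different
  pos 7-8: 'd' vs 'e' -> different
  pos 8-9: 'e' vs 'b' -> different
Consecutive identical pairs: ['cc']
Count: 1

1


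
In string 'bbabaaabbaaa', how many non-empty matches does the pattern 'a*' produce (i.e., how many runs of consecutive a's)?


Pattern 'a*' matches zero or more a's. We want non-empty runs of consecutive a's.
String: 'bbabaaabbaaa'
Walking through the string to find runs of a's:
  Run 1: positions 2-2 -> 'a'
  Run 2: positions 4-6 -> 'aaa'
  Run 3: positions 9-11 -> 'aaa'
Non-empty runs found: ['a', 'aaa', 'aaa']
Count: 3

3


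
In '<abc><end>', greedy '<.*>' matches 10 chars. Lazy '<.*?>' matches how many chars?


Greedy '<.*>' tries to match as MUCH as possible.
Lazy '<.*?>' tries to match as LITTLE as possible.

String: '<abc><end>'
Greedy '<.*>' starts at first '<' and extends to the LAST '>': '<abc><end>' (10 chars)
Lazy '<.*?>' starts at first '<' and stops at the FIRST '>': '<abc>' (5 chars)

5


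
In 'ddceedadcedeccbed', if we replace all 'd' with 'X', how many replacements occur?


re.sub('d', 'X', text) replaces every occurrence of 'd' with 'X'.
Text: 'ddceedadcedeccbed'
Scanning for 'd':
  pos 0: 'd' -> replacement #1
  pos 1: 'd' -> replacement #2
  pos 5: 'd' -> replacement #3
  pos 7: 'd' -> replacement #4
  pos 10: 'd' -> replacement #5
  pos 16: 'd' -> replacement #6
Total replacements: 6

6


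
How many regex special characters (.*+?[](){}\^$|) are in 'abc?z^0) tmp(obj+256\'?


Regex special characters are: . * + ? [ ] ( ) { } \ ^ $ |
Scanning 'abc?z^0) tmp(obj+256\':
  pos 3: '?' -> SPECIAL
  pos 5: '^' -> SPECIAL
  pos 7: ')' -> SPECIAL
  pos 12: '(' -> SPECIAL
  pos 16: '+' -> SPECIAL
  pos 20: '\' -> SPECIAL
Special chars found: ['?', '^', ')', '(', '+', '\\']
Total: 6

6


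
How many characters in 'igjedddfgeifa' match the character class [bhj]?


Character class [bhj] matches any of: {b, h, j}
Scanning string 'igjedddfgeifa' character by character:
  pos 0: 'i' -> no
  pos 1: 'g' -> no
  pos 2: 'j' -> MATCH
  pos 3: 'e' -> no
  pos 4: 'd' -> no
  pos 5: 'd' -> no
  pos 6: 'd' -> no
  pos 7: 'f' -> no
  pos 8: 'g' -> no
  pos 9: 'e' -> no
  pos 10: 'i' -> no
  pos 11: 'f' -> no
  pos 12: 'a' -> no
Total matches: 1

1


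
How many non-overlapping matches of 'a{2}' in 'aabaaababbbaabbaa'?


Pattern 'a{2}' matches exactly 2 consecutive a's (greedy, non-overlapping).
String: 'aabaaababbbaabbaa'
Scanning for runs of a's:
  Run at pos 0: 'aa' (length 2) -> 1 match(es)
  Run at pos 3: 'aaa' (length 3) -> 1 match(es)
  Run at pos 7: 'a' (length 1) -> 0 match(es)
  Run at pos 11: 'aa' (length 2) -> 1 match(es)
  Run at pos 15: 'aa' (length 2) -> 1 match(es)
Matches found: ['aa', 'aa', 'aa', 'aa']
Total: 4

4


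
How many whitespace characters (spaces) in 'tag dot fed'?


\s matches whitespace characters (spaces, tabs, etc.).
Text: 'tag dot fed'
This text has 3 words separated by spaces.
Number of spaces = number of words - 1 = 3 - 1 = 2

2


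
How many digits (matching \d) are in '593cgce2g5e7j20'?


\d matches any digit 0-9.
Scanning '593cgce2g5e7j20':
  pos 0: '5' -> DIGIT
  pos 1: '9' -> DIGIT
  pos 2: '3' -> DIGIT
  pos 7: '2' -> DIGIT
  pos 9: '5' -> DIGIT
  pos 11: '7' -> DIGIT
  pos 13: '2' -> DIGIT
  pos 14: '0' -> DIGIT
Digits found: ['5', '9', '3', '2', '5', '7', '2', '0']
Total: 8

8


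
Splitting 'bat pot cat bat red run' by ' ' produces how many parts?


Splitting by ' ' breaks the string at each occurrence of the separator.
Text: 'bat pot cat bat red run'
Parts after split:
  Part 1: 'bat'
  Part 2: 'pot'
  Part 3: 'cat'
  Part 4: 'bat'
  Part 5: 'red'
  Part 6: 'run'
Total parts: 6

6


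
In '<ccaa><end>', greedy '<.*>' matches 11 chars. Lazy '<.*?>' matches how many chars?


Greedy '<.*>' tries to match as MUCH as possible.
Lazy '<.*?>' tries to match as LITTLE as possible.

String: '<ccaa><end>'
Greedy '<.*>' starts at first '<' and extends to the LAST '>': '<ccaa><end>' (11 chars)
Lazy '<.*?>' starts at first '<' and stops at the FIRST '>': '<ccaa>' (6 chars)

6


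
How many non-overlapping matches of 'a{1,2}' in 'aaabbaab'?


Pattern 'a{1,2}' matches between 1 and 2 consecutive a's (greedy).
String: 'aaabbaab'
Finding runs of a's and applying greedy matching:
  Run at pos 0: 'aaa' (length 3)
  Run at pos 5: 'aa' (length 2)
Matches: ['aa', 'a', 'aa']
Count: 3

3


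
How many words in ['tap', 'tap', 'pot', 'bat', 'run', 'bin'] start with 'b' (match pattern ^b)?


Pattern ^b anchors to start of word. Check which words begin with 'b':
  'tap' -> no
  'tap' -> no
  'pot' -> no
  'bat' -> MATCH (starts with 'b')
  'run' -> no
  'bin' -> MATCH (starts with 'b')
Matching words: ['bat', 'bin']
Count: 2

2


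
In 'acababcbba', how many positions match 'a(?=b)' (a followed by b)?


Lookahead 'a(?=b)' matches 'a' only when followed by 'b'.
String: 'acababcbba'
Checking each position where char is 'a':
  pos 0: 'a' -> no (next='c')
  pos 2: 'a' -> MATCH (next='b')
  pos 4: 'a' -> MATCH (next='b')
Matching positions: [2, 4]
Count: 2

2


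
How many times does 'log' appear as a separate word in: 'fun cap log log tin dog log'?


Scanning each word for exact match 'log':
  Word 1: 'fun' -> no
  Word 2: 'cap' -> no
  Word 3: 'log' -> MATCH
  Word 4: 'log' -> MATCH
  Word 5: 'tin' -> no
  Word 6: 'dog' -> no
  Word 7: 'log' -> MATCH
Total matches: 3

3


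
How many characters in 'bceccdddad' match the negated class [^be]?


Negated class [^be] matches any char NOT in {b, e}
Scanning 'bceccdddad':
  pos 0: 'b' -> no (excluded)
  pos 1: 'c' -> MATCH
  pos 2: 'e' -> no (excluded)
  pos 3: 'c' -> MATCH
  pos 4: 'c' -> MATCH
  pos 5: 'd' -> MATCH
  pos 6: 'd' -> MATCH
  pos 7: 'd' -> MATCH
  pos 8: 'a' -> MATCH
  pos 9: 'd' -> MATCH
Total matches: 8

8


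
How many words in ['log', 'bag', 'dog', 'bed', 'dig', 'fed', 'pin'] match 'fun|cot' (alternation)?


Alternation 'fun|cot' matches either 'fun' or 'cot'.
Checking each word:
  'log' -> no
  'bag' -> no
  'dog' -> no
  'bed' -> no
  'dig' -> no
  'fed' -> no
  'pin' -> no
Matches: []
Count: 0

0


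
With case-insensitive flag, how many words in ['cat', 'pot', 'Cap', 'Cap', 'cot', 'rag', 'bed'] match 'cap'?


Case-insensitive matching: compare each word's lowercase form to 'cap'.
  'cat' -> lower='cat' -> no
  'pot' -> lower='pot' -> no
  'Cap' -> lower='cap' -> MATCH
  'Cap' -> lower='cap' -> MATCH
  'cot' -> lower='cot' -> no
  'rag' -> lower='rag' -> no
  'bed' -> lower='bed' -> no
Matches: ['Cap', 'Cap']
Count: 2

2


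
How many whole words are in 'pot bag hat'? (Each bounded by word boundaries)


Word boundaries (\b) mark the start/end of each word.
Text: 'pot bag hat'
Splitting by whitespace:
  Word 1: 'pot'
  Word 2: 'bag'
  Word 3: 'hat'
Total whole words: 3

3


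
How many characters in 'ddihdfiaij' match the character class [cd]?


Character class [cd] matches any of: {c, d}
Scanning string 'ddihdfiaij' character by character:
  pos 0: 'd' -> MATCH
  pos 1: 'd' -> MATCH
  pos 2: 'i' -> no
  pos 3: 'h' -> no
  pos 4: 'd' -> MATCH
  pos 5: 'f' -> no
  pos 6: 'i' -> no
  pos 7: 'a' -> no
  pos 8: 'i' -> no
  pos 9: 'j' -> no
Total matches: 3

3


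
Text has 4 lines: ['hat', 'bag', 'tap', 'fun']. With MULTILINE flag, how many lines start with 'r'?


With MULTILINE flag, ^ matches the start of each line.
Lines: ['hat', 'bag', 'tap', 'fun']
Checking which lines start with 'r':
  Line 1: 'hat' -> no
  Line 2: 'bag' -> no
  Line 3: 'tap' -> no
  Line 4: 'fun' -> no
Matching lines: []
Count: 0

0


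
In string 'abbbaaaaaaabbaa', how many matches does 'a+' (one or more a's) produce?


Pattern 'a+' matches one or more consecutive a's.
String: 'abbbaaaaaaabbaa'
Scanning for runs of a:
  Match 1: 'a' (length 1)
  Match 2: 'aaaaaaa' (length 7)
  Match 3: 'aa' (length 2)
Total matches: 3

3


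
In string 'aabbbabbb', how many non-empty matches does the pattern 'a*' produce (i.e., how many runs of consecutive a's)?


Pattern 'a*' matches zero or more a's. We want non-empty runs of consecutive a's.
String: 'aabbbabbb'
Walking through the string to find runs of a's:
  Run 1: positions 0-1 -> 'aa'
  Run 2: positions 5-5 -> 'a'
Non-empty runs found: ['aa', 'a']
Count: 2

2


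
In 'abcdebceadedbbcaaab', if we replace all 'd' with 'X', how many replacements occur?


re.sub('d', 'X', text) replaces every occurrence of 'd' with 'X'.
Text: 'abcdebceadedbbcaaab'
Scanning for 'd':
  pos 3: 'd' -> replacement #1
  pos 9: 'd' -> replacement #2
  pos 11: 'd' -> replacement #3
Total replacements: 3

3


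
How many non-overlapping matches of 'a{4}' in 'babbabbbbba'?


Pattern 'a{4}' matches exactly 4 consecutive a's (greedy, non-overlapping).
String: 'babbabbbbba'
Scanning for runs of a's:
  Run at pos 1: 'a' (length 1) -> 0 match(es)
  Run at pos 4: 'a' (length 1) -> 0 match(es)
  Run at pos 10: 'a' (length 1) -> 0 match(es)
Matches found: []
Total: 0

0


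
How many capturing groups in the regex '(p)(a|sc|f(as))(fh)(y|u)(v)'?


To count capturing groups, count each '(' that starts a group.
Pattern: '(p)(a|sc|f(as))(fh)(y|u)(v)'
Walking through the pattern:
  Position 0: '(' -> group #1
  Position 3: '(' -> group #2
  Position 10: '(' -> group #3
  Position 15: '(' -> group #4
  Position 19: '(' -> group #5
  Position 24: '(' -> group #6
Total capturing groups: 6

6


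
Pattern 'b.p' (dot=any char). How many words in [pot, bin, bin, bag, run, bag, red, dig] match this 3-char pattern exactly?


Pattern 'b.p' means: starts with 'b', any single char, ends with 'p'.
Checking each word (must be exactly 3 chars):
  'pot' (len=3): no
  'bin' (len=3): no
  'bin' (len=3): no
  'bag' (len=3): no
  'run' (len=3): no
  'bag' (len=3): no
  'red' (len=3): no
  'dig' (len=3): no
Matching words: []
Total: 0

0


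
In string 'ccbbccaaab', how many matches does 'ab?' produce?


Pattern 'ab?' matches 'a' optionally followed by 'b'.
String: 'ccbbccaaab'
Scanning left to right for 'a' then checking next char:
  Match 1: 'a' (a not followed by b)
  Match 2: 'a' (a not followed by b)
  Match 3: 'ab' (a followed by b)
Total matches: 3

3


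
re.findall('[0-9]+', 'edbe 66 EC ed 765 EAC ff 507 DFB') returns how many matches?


Pattern '[0-9]+' finds one or more digits.
Text: 'edbe 66 EC ed 765 EAC ff 507 DFB'
Scanning for matches:
  Match 1: '66'
  Match 2: '765'
  Match 3: '507'
Total matches: 3

3


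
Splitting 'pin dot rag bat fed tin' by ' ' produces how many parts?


Splitting by ' ' breaks the string at each occurrence of the separator.
Text: 'pin dot rag bat fed tin'
Parts after split:
  Part 1: 'pin'
  Part 2: 'dot'
  Part 3: 'rag'
  Part 4: 'bat'
  Part 5: 'fed'
  Part 6: 'tin'
Total parts: 6

6


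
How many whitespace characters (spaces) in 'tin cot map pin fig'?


\s matches whitespace characters (spaces, tabs, etc.).
Text: 'tin cot map pin fig'
This text has 5 words separated by spaces.
Number of spaces = number of words - 1 = 5 - 1 = 4

4


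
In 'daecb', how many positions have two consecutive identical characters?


Looking for consecutive identical characters in 'daecb':
  pos 0-1: 'd' vs 'a' -> different
  pos 1-2: 'a' vs 'e' -> different
  pos 2-3: 'e' vs 'c' -> different
  pos 3-4: 'c' vs 'b' -> different
Consecutive identical pairs: []
Count: 0

0


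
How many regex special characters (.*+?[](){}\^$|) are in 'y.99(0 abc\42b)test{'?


Regex special characters are: . * + ? [ ] ( ) { } \ ^ $ |
Scanning 'y.99(0 abc\42b)test{':
  pos 1: '.' -> SPECIAL
  pos 4: '(' -> SPECIAL
  pos 10: '\' -> SPECIAL
  pos 14: ')' -> SPECIAL
  pos 19: '{' -> SPECIAL
Special chars found: ['.', '(', '\\', ')', '{']
Total: 5

5


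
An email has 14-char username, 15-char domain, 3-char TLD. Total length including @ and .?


An email address has format: username@domain.tld
Username length: 14
'@' character: 1
Domain length: 15
'.' character: 1
TLD length: 3
Total = 14 + 1 + 15 + 1 + 3 = 34

34


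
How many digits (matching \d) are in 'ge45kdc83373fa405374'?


\d matches any digit 0-9.
Scanning 'ge45kdc83373fa405374':
  pos 2: '4' -> DIGIT
  pos 3: '5' -> DIGIT
  pos 7: '8' -> DIGIT
  pos 8: '3' -> DIGIT
  pos 9: '3' -> DIGIT
  pos 10: '7' -> DIGIT
  pos 11: '3' -> DIGIT
  pos 14: '4' -> DIGIT
  pos 15: '0' -> DIGIT
  pos 16: '5' -> DIGIT
  pos 17: '3' -> DIGIT
  pos 18: '7' -> DIGIT
  pos 19: '4' -> DIGIT
Digits found: ['4', '5', '8', '3', '3', '7', '3', '4', '0', '5', '3', '7', '4']
Total: 13

13


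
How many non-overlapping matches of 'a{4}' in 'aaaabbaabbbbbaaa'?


Pattern 'a{4}' matches exactly 4 consecutive a's (greedy, non-overlapping).
String: 'aaaabbaabbbbbaaa'
Scanning for runs of a's:
  Run at pos 0: 'aaaa' (length 4) -> 1 match(es)
  Run at pos 6: 'aa' (length 2) -> 0 match(es)
  Run at pos 13: 'aaa' (length 3) -> 0 match(es)
Matches found: ['aaaa']
Total: 1

1


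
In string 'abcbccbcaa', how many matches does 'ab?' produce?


Pattern 'ab?' matches 'a' optionally followed by 'b'.
String: 'abcbccbcaa'
Scanning left to right for 'a' then checking next char:
  Match 1: 'ab' (a followed by b)
  Match 2: 'a' (a not followed by b)
  Match 3: 'a' (a not followed by b)
Total matches: 3

3


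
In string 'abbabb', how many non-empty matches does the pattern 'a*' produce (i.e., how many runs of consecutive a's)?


Pattern 'a*' matches zero or more a's. We want non-empty runs of consecutive a's.
String: 'abbabb'
Walking through the string to find runs of a's:
  Run 1: positions 0-0 -> 'a'
  Run 2: positions 3-3 -> 'a'
Non-empty runs found: ['a', 'a']
Count: 2

2


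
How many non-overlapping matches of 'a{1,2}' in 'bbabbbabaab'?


Pattern 'a{1,2}' matches between 1 and 2 consecutive a's (greedy).
String: 'bbabbbabaab'
Finding runs of a's and applying greedy matching:
  Run at pos 2: 'a' (length 1)
  Run at pos 6: 'a' (length 1)
  Run at pos 8: 'aa' (length 2)
Matches: ['a', 'a', 'aa']
Count: 3

3


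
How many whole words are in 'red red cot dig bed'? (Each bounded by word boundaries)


Word boundaries (\b) mark the start/end of each word.
Text: 'red red cot dig bed'
Splitting by whitespace:
  Word 1: 'red'
  Word 2: 'red'
  Word 3: 'cot'
  Word 4: 'dig'
  Word 5: 'bed'
Total whole words: 5

5


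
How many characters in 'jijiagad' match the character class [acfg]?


Character class [acfg] matches any of: {a, c, f, g}
Scanning string 'jijiagad' character by character:
  pos 0: 'j' -> no
  pos 1: 'i' -> no
  pos 2: 'j' -> no
  pos 3: 'i' -> no
  pos 4: 'a' -> MATCH
  pos 5: 'g' -> MATCH
  pos 6: 'a' -> MATCH
  pos 7: 'd' -> no
Total matches: 3

3


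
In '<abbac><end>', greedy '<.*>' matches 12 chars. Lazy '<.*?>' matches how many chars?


Greedy '<.*>' tries to match as MUCH as possible.
Lazy '<.*?>' tries to match as LITTLE as possible.

String: '<abbac><end>'
Greedy '<.*>' starts at first '<' and extends to the LAST '>': '<abbac><end>' (12 chars)
Lazy '<.*?>' starts at first '<' and stops at the FIRST '>': '<abbac>' (7 chars)

7


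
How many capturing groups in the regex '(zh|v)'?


To count capturing groups, count each '(' that starts a group.
Pattern: '(zh|v)'
Walking through the pattern:
  Position 0: '(' -> group #1
Total capturing groups: 1

1


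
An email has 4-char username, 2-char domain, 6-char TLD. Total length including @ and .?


An email address has format: username@domain.tld
Username length: 4
'@' character: 1
Domain length: 2
'.' character: 1
TLD length: 6
Total = 4 + 1 + 2 + 1 + 6 = 14

14


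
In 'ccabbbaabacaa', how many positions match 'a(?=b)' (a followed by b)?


Lookahead 'a(?=b)' matches 'a' only when followed by 'b'.
String: 'ccabbbaabacaa'
Checking each position where char is 'a':
  pos 2: 'a' -> MATCH (next='b')
  pos 6: 'a' -> no (next='a')
  pos 7: 'a' -> MATCH (next='b')
  pos 9: 'a' -> no (next='c')
  pos 11: 'a' -> no (next='a')
Matching positions: [2, 7]
Count: 2

2


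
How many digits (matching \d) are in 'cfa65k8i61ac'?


\d matches any digit 0-9.
Scanning 'cfa65k8i61ac':
  pos 3: '6' -> DIGIT
  pos 4: '5' -> DIGIT
  pos 6: '8' -> DIGIT
  pos 8: '6' -> DIGIT
  pos 9: '1' -> DIGIT
Digits found: ['6', '5', '8', '6', '1']
Total: 5

5


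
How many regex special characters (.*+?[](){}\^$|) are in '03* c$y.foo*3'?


Regex special characters are: . * + ? [ ] ( ) { } \ ^ $ |
Scanning '03* c$y.foo*3':
  pos 2: '*' -> SPECIAL
  pos 5: '$' -> SPECIAL
  pos 7: '.' -> SPECIAL
  pos 11: '*' -> SPECIAL
Special chars found: ['*', '$', '.', '*']
Total: 4

4


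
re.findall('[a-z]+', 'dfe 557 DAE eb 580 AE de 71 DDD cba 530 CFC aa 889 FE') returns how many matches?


Pattern '[a-z]+' finds one or more lowercase letters.
Text: 'dfe 557 DAE eb 580 AE de 71 DDD cba 530 CFC aa 889 FE'
Scanning for matches:
  Match 1: 'dfe'
  Match 2: 'eb'
  Match 3: 'de'
  Match 4: 'cba'
  Match 5: 'aa'
Total matches: 5

5


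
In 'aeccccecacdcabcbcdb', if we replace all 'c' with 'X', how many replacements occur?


re.sub('c', 'X', text) replaces every occurrence of 'c' with 'X'.
Text: 'aeccccecacdcabcbcdb'
Scanning for 'c':
  pos 2: 'c' -> replacement #1
  pos 3: 'c' -> replacement #2
  pos 4: 'c' -> replacement #3
  pos 5: 'c' -> replacement #4
  pos 7: 'c' -> replacement #5
  pos 9: 'c' -> replacement #6
  pos 11: 'c' -> replacement #7
  pos 14: 'c' -> replacement #8
  pos 16: 'c' -> replacement #9
Total replacements: 9

9


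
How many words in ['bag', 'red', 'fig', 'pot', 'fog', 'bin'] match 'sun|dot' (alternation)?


Alternation 'sun|dot' matches either 'sun' or 'dot'.
Checking each word:
  'bag' -> no
  'red' -> no
  'fig' -> no
  'pot' -> no
  'fog' -> no
  'bin' -> no
Matches: []
Count: 0

0


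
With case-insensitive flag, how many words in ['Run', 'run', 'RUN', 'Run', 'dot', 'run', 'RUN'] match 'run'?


Case-insensitive matching: compare each word's lowercase form to 'run'.
  'Run' -> lower='run' -> MATCH
  'run' -> lower='run' -> MATCH
  'RUN' -> lower='run' -> MATCH
  'Run' -> lower='run' -> MATCH
  'dot' -> lower='dot' -> no
  'run' -> lower='run' -> MATCH
  'RUN' -> lower='run' -> MATCH
Matches: ['Run', 'run', 'RUN', 'Run', 'run', 'RUN']
Count: 6

6


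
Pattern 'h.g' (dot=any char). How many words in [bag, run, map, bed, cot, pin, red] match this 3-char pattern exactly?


Pattern 'h.g' means: starts with 'h', any single char, ends with 'g'.
Checking each word (must be exactly 3 chars):
  'bag' (len=3): no
  'run' (len=3): no
  'map' (len=3): no
  'bed' (len=3): no
  'cot' (len=3): no
  'pin' (len=3): no
  'red' (len=3): no
Matching words: []
Total: 0

0


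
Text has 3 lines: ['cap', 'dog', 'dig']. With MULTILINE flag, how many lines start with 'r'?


With MULTILINE flag, ^ matches the start of each line.
Lines: ['cap', 'dog', 'dig']
Checking which lines start with 'r':
  Line 1: 'cap' -> no
  Line 2: 'dog' -> no
  Line 3: 'dig' -> no
Matching lines: []
Count: 0

0


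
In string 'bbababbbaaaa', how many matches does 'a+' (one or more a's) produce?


Pattern 'a+' matches one or more consecutive a's.
String: 'bbababbbaaaa'
Scanning for runs of a:
  Match 1: 'a' (length 1)
  Match 2: 'a' (length 1)
  Match 3: 'aaaa' (length 4)
Total matches: 3

3


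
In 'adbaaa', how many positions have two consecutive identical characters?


Looking for consecutive identical characters in 'adbaaa':
  pos 0-1: 'a' vs 'd' -> different
  pos 1-2: 'd' vs 'b' -> different
  pos 2-3: 'b' vs 'a' -> different
  pos 3-4: 'a' vs 'a' -> MATCH ('aa')
  pos 4-5: 'a' vs 'a' -> MATCH ('aa')
Consecutive identical pairs: ['aa', 'aa']
Count: 2

2


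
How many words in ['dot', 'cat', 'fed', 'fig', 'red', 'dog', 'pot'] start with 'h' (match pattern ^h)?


Pattern ^h anchors to start of word. Check which words begin with 'h':
  'dot' -> no
  'cat' -> no
  'fed' -> no
  'fig' -> no
  'red' -> no
  'dog' -> no
  'pot' -> no
Matching words: []
Count: 0

0


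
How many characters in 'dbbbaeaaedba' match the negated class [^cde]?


Negated class [^cde] matches any char NOT in {c, d, e}
Scanning 'dbbbaeaaedba':
  pos 0: 'd' -> no (excluded)
  pos 1: 'b' -> MATCH
  pos 2: 'b' -> MATCH
  pos 3: 'b' -> MATCH
  pos 4: 'a' -> MATCH
  pos 5: 'e' -> no (excluded)
  pos 6: 'a' -> MATCH
  pos 7: 'a' -> MATCH
  pos 8: 'e' -> no (excluded)
  pos 9: 'd' -> no (excluded)
  pos 10: 'b' -> MATCH
  pos 11: 'a' -> MATCH
Total matches: 8

8


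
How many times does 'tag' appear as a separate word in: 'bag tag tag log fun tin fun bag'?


Scanning each word for exact match 'tag':
  Word 1: 'bag' -> no
  Word 2: 'tag' -> MATCH
  Word 3: 'tag' -> MATCH
  Word 4: 'log' -> no
  Word 5: 'fun' -> no
  Word 6: 'tin' -> no
  Word 7: 'fun' -> no
  Word 8: 'bag' -> no
Total matches: 2

2


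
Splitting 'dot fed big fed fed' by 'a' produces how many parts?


Splitting by 'a' breaks the string at each occurrence of the separator.
Text: 'dot fed big fed fed'
Parts after split:
  Part 1: 'dot fed big fed fed'
Total parts: 1

1


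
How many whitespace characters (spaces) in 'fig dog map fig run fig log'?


\s matches whitespace characters (spaces, tabs, etc.).
Text: 'fig dog map fig run fig log'
This text has 7 words separated by spaces.
Number of spaces = number of words - 1 = 7 - 1 = 6

6


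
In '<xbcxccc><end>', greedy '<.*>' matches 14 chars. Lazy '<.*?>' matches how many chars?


Greedy '<.*>' tries to match as MUCH as possible.
Lazy '<.*?>' tries to match as LITTLE as possible.

String: '<xbcxccc><end>'
Greedy '<.*>' starts at first '<' and extends to the LAST '>': '<xbcxccc><end>' (14 chars)
Lazy '<.*?>' starts at first '<' and stops at the FIRST '>': '<xbcxccc>' (9 chars)

9


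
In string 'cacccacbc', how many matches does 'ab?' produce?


Pattern 'ab?' matches 'a' optionally followed by 'b'.
String: 'cacccacbc'
Scanning left to right for 'a' then checking next char:
  Match 1: 'a' (a not followed by b)
  Match 2: 'a' (a not followed by b)
Total matches: 2

2


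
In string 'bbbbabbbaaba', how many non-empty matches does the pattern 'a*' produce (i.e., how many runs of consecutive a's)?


Pattern 'a*' matches zero or more a's. We want non-empty runs of consecutive a's.
String: 'bbbbabbbaaba'
Walking through the string to find runs of a's:
  Run 1: positions 4-4 -> 'a'
  Run 2: positions 8-9 -> 'aa'
  Run 3: positions 11-11 -> 'a'
Non-empty runs found: ['a', 'aa', 'a']
Count: 3

3
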